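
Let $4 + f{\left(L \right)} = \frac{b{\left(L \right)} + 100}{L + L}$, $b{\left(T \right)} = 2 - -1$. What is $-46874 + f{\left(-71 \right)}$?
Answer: $- \frac{6656779}{142} \approx -46879.0$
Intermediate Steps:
$b{\left(T \right)} = 3$ ($b{\left(T \right)} = 2 + 1 = 3$)
$f{\left(L \right)} = -4 + \frac{103}{2 L}$ ($f{\left(L \right)} = -4 + \frac{3 + 100}{L + L} = -4 + \frac{103}{2 L}$)
$-46874 + f{\left(-71 \right)} = -46874 - \left(4 - \frac{103}{2 \left(-71\right)}\right) = -46874 + \left(-4 + \frac{103}{2} \left(- \frac{1}{71}\right)\right) = -46874 - \frac{671}{142} = - \frac{6656779}{142}$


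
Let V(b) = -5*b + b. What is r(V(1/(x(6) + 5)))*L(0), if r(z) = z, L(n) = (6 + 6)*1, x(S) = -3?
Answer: -24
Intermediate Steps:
V(b) = -4*b
L(n) = 12 (L(n) = 12*1 = 12)
r(V(1/(x(6) + 5)))*L(0) = -4/(-3 + 5)*12 = -4/2*12 = -4*½*12 = -2*12 = -24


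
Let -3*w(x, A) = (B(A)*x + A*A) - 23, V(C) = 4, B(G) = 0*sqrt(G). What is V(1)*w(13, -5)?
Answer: -8/3 ≈ -2.6667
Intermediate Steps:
B(G) = 0
w(x, A) = 23/3 - A**2/3 (w(x, A) = -((0*x + A*A) - 23)/3 = -((0 + A**2) - 23)/3 = -(A**2 - 23)/3 = -(-23 + A**2)/3 = 23/3 - A**2/3)
V(1)*w(13, -5) = 4*(23/3 - 1/3*(-5)**2) = 4*(23/3 - 1/3*25) = 4*(23/3 - 25/3) = 4*(-2/3) = -8/3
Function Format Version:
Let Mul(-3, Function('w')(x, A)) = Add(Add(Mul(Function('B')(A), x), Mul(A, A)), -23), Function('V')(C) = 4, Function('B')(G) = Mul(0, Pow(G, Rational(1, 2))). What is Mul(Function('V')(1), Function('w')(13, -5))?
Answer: Rational(-8, 3) ≈ -2.6667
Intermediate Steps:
Function('B')(G) = 0
Function('w')(x, A) = Add(Rational(23, 3), Mul(Rational(-1, 3), Pow(A, 2))) (Function('w')(x, A) = Mul(Rational(-1, 3), Add(Add(Mul(0, x), Mul(A, A)), -23)) = Mul(Rational(-1, 3), Add(Add(0, Pow(A, 2)), -23)) = Mul(Rational(-1, 3), Add(Pow(A, 2), -23)) = Mul(Rational(-1, 3), Add(-23, Pow(A, 2))) = Add(Rational(23, 3), Mul(Rational(-1, 3), Pow(A, 2))))
Mul(Function('V')(1), Function('w')(13, -5)) = Mul(4, Add(Rational(23, 3), Mul(Rational(-1, 3), Pow(-5, 2)))) = Mul(4, Add(Rational(23, 3), Mul(Rational(-1, 3), 25))) = Mul(4, Add(Rational(23, 3), Rational(-25, 3))) = Mul(4, Rational(-2, 3)) = Rational(-8, 3)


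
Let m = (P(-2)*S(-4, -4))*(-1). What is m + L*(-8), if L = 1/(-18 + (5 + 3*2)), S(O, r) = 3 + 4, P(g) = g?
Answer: 106/7 ≈ 15.143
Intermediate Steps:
S(O, r) = 7
m = 14 (m = -2*7*(-1) = -14*(-1) = 14)
L = -1/7 (L = 1/(-18 + (5 + 6)) = 1/(-18 + 11) = 1/(-7) = -1/7 ≈ -0.14286)
m + L*(-8) = 14 - 1/7*(-8) = 14 + 8/7 = 106/7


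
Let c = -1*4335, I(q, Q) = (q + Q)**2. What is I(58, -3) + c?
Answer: -1310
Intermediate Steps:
I(q, Q) = (Q + q)**2
c = -4335
I(58, -3) + c = (-3 + 58)**2 - 4335 = 55**2 - 4335 = 3025 - 4335 = -1310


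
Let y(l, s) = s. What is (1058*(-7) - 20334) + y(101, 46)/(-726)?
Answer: -10069643/363 ≈ -27740.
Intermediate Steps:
(1058*(-7) - 20334) + y(101, 46)/(-726) = (1058*(-7) - 20334) + 46/(-726) = (-7406 - 20334) + 46*(-1/726) = -27740 - 23/363 = -10069643/363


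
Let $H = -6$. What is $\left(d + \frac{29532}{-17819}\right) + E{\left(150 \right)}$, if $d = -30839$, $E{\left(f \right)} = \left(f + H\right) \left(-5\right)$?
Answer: $- \frac{562379353}{17819} \approx -31561.0$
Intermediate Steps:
$E{\left(f \right)} = 30 - 5 f$ ($E{\left(f \right)} = \left(f - 6\right) \left(-5\right) = \left(-6 + f\right) \left(-5\right) = 30 - 5 f$)
$\left(d + \frac{29532}{-17819}\right) + E{\left(150 \right)} = \left(-30839 + \frac{29532}{-17819}\right) + \left(30 - 750\right) = \left(-30839 + 29532 \left(- \frac{1}{17819}\right)\right) + \left(30 - 750\right) = \left(-30839 - \frac{29532}{17819}\right) - 720 = - \frac{549549673}{17819} - 720 = - \frac{562379353}{17819}$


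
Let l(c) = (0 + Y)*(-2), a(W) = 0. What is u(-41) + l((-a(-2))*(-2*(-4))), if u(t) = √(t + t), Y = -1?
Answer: 2 + I*√82 ≈ 2.0 + 9.0554*I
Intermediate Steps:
u(t) = √2*√t (u(t) = √(2*t) = √2*√t)
l(c) = 2 (l(c) = (0 - 1)*(-2) = -1*(-2) = 2)
u(-41) + l((-a(-2))*(-2*(-4))) = √2*√(-41) + 2 = √2*(I*√41) + 2 = I*√82 + 2 = 2 + I*√82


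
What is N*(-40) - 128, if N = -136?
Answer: 5312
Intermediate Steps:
N*(-40) - 128 = -136*(-40) - 128 = 5440 - 128 = 5312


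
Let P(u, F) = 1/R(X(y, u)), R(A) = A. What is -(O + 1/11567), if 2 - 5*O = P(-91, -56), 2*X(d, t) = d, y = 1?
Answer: -1/11567 ≈ -8.6453e-5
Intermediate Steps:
X(d, t) = d/2
P(u, F) = 2 (P(u, F) = 1/((1/2)*1) = 1/(1/2) = 2)
O = 0 (O = 2/5 - 1/5*2 = 2/5 - 2/5 = 0)
-(O + 1/11567) = -(0 + 1/11567) = -1*1/11567 = -1/11567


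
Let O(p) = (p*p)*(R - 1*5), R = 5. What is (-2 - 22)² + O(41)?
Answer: 576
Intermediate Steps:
O(p) = 0 (O(p) = (p*p)*(5 - 1*5) = p²*(5 - 5) = p²*0 = 0)
(-2 - 22)² + O(41) = (-2 - 22)² + 0 = (-24)² + 0 = 576 + 0 = 576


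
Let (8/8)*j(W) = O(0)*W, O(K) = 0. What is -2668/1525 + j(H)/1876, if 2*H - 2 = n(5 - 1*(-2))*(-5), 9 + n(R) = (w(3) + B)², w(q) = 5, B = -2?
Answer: -2668/1525 ≈ -1.7495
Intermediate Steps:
n(R) = 0 (n(R) = -9 + (5 - 2)² = -9 + 3² = -9 + 9 = 0)
H = 1 (H = 1 + (0*(-5))/2 = 1 + (½)*0 = 1 + 0 = 1)
j(W) = 0 (j(W) = 0*W = 0)
-2668/1525 + j(H)/1876 = -2668/1525 + 0/1876 = -2668*1/1525 + 0*(1/1876) = -2668/1525 + 0 = -2668/1525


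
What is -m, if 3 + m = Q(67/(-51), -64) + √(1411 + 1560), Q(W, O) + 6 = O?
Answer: 73 - √2971 ≈ 18.493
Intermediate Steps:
Q(W, O) = -6 + O
m = -73 + √2971 (m = -3 + ((-6 - 64) + √(1411 + 1560)) = -3 + (-70 + √2971) = -73 + √2971 ≈ -18.493)
-m = -(-73 + √2971) = 73 - √2971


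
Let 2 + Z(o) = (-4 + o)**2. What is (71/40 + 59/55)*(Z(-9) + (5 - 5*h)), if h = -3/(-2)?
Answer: 412237/880 ≈ 468.45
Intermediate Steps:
h = 3/2 (h = -3*(-1/2) = 3/2 ≈ 1.5000)
Z(o) = -2 + (-4 + o)**2
(71/40 + 59/55)*(Z(-9) + (5 - 5*h)) = (71/40 + 59/55)*((-2 + (-4 - 9)**2) + (5 - 5*3/2)) = (71*(1/40) + 59*(1/55))*((-2 + (-13)**2) + (5 - 15/2)) = (71/40 + 59/55)*((-2 + 169) - 5/2) = 1253*(167 - 5/2)/440 = (1253/440)*(329/2) = 412237/880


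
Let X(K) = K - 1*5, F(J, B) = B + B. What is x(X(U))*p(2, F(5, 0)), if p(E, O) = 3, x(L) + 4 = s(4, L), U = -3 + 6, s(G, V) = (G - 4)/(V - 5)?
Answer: -12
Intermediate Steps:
F(J, B) = 2*B
s(G, V) = (-4 + G)/(-5 + V)
U = 3
X(K) = -5 + K (X(K) = K - 5 = -5 + K)
x(L) = -4 (x(L) = -4 + (-4 + 4)/(-5 + L) = -4 + 0/(-5 + L) = -4 + 0 = -4)
x(X(U))*p(2, F(5, 0)) = -4*3 = -12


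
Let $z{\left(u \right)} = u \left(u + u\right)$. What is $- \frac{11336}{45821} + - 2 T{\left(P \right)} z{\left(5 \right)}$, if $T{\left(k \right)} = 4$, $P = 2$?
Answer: $- \frac{18339736}{45821} \approx -400.25$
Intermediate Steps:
$z{\left(u \right)} = 2 u^{2}$ ($z{\left(u \right)} = u 2 u = 2 u^{2}$)
$- \frac{11336}{45821} + - 2 T{\left(P \right)} z{\left(5 \right)} = - \frac{11336}{45821} + \left(-2\right) 4 \cdot 2 \cdot 5^{2} = \left(-11336\right) \frac{1}{45821} - 8 \cdot 2 \cdot 25 = - \frac{11336}{45821} - 400 = - \frac{18339736}{45821}$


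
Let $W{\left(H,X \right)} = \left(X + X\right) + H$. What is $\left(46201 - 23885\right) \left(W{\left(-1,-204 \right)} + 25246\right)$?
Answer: $554262492$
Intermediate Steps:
$W{\left(H,X \right)} = H + 2 X$ ($W{\left(H,X \right)} = 2 X + H = H + 2 X$)
$\left(46201 - 23885\right) \left(W{\left(-1,-204 \right)} + 25246\right) = \left(46201 - 23885\right) \left(\left(-1 + 2 \left(-204\right)\right) + 25246\right) = 22316 \left(\left(-1 - 408\right) + 25246\right) = 22316 \left(-409 + 25246\right) = 22316 \cdot 24837 = 554262492$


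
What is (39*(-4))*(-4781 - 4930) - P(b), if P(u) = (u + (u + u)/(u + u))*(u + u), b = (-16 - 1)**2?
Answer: 1347296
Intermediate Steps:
b = 289 (b = (-17)**2 = 289)
P(u) = 2*u*(1 + u) (P(u) = (u + (2*u)/((2*u)))*(2*u) = (u + (2*u)*(1/(2*u)))*(2*u) = (u + 1)*(2*u) = (1 + u)*(2*u) = 2*u*(1 + u))
(39*(-4))*(-4781 - 4930) - P(b) = (39*(-4))*(-4781 - 4930) - 2*289*(1 + 289) = -156*(-9711) - 2*289*290 = 1514916 - 1*167620 = 1514916 - 167620 = 1347296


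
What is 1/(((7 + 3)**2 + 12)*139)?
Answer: 1/15568 ≈ 6.4234e-5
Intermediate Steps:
1/(((7 + 3)**2 + 12)*139) = 1/((10**2 + 12)*139) = 1/((100 + 12)*139) = 1/(112*139) = 1/15568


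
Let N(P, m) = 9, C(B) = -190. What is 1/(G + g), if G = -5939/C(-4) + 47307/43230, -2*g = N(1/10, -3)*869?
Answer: -54758/212359617 ≈ -0.00025786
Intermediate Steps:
g = -7821/2 (g = -9*869/2 = -½*7821 = -7821/2 ≈ -3910.5)
G = 885771/27379 (G = -5939/(-190) + 47307/43230 = -5939*(-1/190) + 47307*(1/43230) = 5939/190 + 15769/14410 = 885771/27379 ≈ 32.352)
1/(G + g) = 1/(885771/27379 - 7821/2) = 1/(-212359617/54758) = -54758/212359617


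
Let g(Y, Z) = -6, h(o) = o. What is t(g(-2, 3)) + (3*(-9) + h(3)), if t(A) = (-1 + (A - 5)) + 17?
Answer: -19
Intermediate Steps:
t(A) = 11 + A (t(A) = (-1 + (-5 + A)) + 17 = (-6 + A) + 17 = 11 + A)
t(g(-2, 3)) + (3*(-9) + h(3)) = (11 - 6) + (3*(-9) + 3) = 5 + (-27 + 3) = 5 - 24 = -19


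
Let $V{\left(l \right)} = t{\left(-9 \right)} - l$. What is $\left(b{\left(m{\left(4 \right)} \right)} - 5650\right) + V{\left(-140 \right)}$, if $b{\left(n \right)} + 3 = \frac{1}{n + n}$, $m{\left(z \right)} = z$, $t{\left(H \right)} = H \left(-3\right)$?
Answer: $- \frac{43887}{8} \approx -5485.9$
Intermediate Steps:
$t{\left(H \right)} = - 3 H$
$b{\left(n \right)} = -3 + \frac{1}{2 n}$ ($b{\left(n \right)} = -3 + \frac{1}{n + n} = -3 + \frac{1}{2 n}$)
$V{\left(l \right)} = 27 - l$ ($V{\left(l \right)} = \left(-3\right) \left(-9\right) - l = 27 - l$)
$\left(b{\left(m{\left(4 \right)} \right)} - 5650\right) + V{\left(-140 \right)} = \left(\left(-3 + \frac{1}{2 \cdot 4}\right) - 5650\right) + \left(27 - -140\right) = \left(\left(-3 + \frac{1}{2} \cdot \frac{1}{4}\right) - 5650\right) + \left(27 + 140\right) = \left(\left(-3 + \frac{1}{8}\right) - 5650\right) + 167 = \left(- \frac{23}{8} - 5650\right) + 167 = - \frac{45223}{8} + 167 = - \frac{43887}{8}$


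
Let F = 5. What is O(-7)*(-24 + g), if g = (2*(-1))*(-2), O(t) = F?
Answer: -100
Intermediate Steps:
O(t) = 5
g = 4 (g = -2*(-2) = 4)
O(-7)*(-24 + g) = 5*(-24 + 4) = 5*(-20) = -100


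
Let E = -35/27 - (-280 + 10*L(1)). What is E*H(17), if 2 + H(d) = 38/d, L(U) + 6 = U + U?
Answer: 34420/459 ≈ 74.989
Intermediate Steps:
L(U) = -6 + 2*U (L(U) = -6 + (U + U) = -6 + 2*U)
H(d) = -2 + 38/d
E = 8605/27 (E = -35/27 - (-340 + 20) = -35*1/27 - 10/(1/((-6 + 2) - 28)) = -35/27 - 10/(1/(-4 - 28)) = -35/27 - 10/(1/(-32)) = -35/27 - 10/(-1/32) = -35/27 - 10*(-32) = -35/27 + 320 = 8605/27 ≈ 318.70)
E*H(17) = 8605*(-2 + 38/17)/27 = (8605/27)*(4/17) = 34420/459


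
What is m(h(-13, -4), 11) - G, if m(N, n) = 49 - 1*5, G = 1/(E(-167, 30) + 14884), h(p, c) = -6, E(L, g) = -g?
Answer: 653575/14854 ≈ 44.000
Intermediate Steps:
G = 1/14854 (G = 1/(-1*30 + 14884) = 1/(-30 + 14884) = 1/14854 ≈ 6.7322e-5)
m(N, n) = 44 (m(N, n) = 49 - 5 = 44)
m(h(-13, -4), 11) - G = 44 - 1*1/14854 = 44 - 1/14854 = 653575/14854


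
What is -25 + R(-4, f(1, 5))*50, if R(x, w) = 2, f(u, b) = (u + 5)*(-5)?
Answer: 75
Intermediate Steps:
f(u, b) = -25 - 5*u (f(u, b) = (5 + u)*(-5) = -25 - 5*u)
-25 + R(-4, f(1, 5))*50 = -25 + 2*50 = -25 + 100 = 75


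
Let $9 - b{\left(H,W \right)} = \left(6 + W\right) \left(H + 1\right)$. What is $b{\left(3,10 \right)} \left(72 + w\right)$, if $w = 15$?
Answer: $-4785$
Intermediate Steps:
$b{\left(H,W \right)} = 9 - \left(1 + H\right) \left(6 + W\right)$ ($b{\left(H,W \right)} = 9 - \left(6 + W\right) \left(H + 1\right) = 9 - \left(6 + W\right) \left(1 + H\right) = 9 - \left(1 + H\right) \left(6 + W\right)$)
$b{\left(3,10 \right)} \left(72 + w\right) = \left(3 - 10 - 18 - 3 \cdot 10\right) \left(72 + 15\right) = \left(3 - 10 - 18 - 30\right) 87 = \left(-55\right) 87 = -4785$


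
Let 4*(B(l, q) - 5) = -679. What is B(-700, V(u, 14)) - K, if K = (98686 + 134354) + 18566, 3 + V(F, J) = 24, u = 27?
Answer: -1007083/4 ≈ -2.5177e+5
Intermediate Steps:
V(F, J) = 21 (V(F, J) = -3 + 24 = 21)
B(l, q) = -659/4 (B(l, q) = 5 + (¼)*(-679) = 5 - 679/4 = -659/4)
K = 251606 (K = 233040 + 18566 = 251606)
B(-700, V(u, 14)) - K = -659/4 - 1*251606 = -659/4 - 251606 = -1007083/4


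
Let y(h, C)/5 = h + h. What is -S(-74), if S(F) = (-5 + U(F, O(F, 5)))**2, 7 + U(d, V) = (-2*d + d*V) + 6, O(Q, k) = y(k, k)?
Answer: -12659364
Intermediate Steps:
y(h, C) = 10*h (y(h, C) = 5*(h + h) = 5*(2*h) = 10*h)
O(Q, k) = 10*k
U(d, V) = -1 - 2*d + V*d (U(d, V) = -7 + ((-2*d + d*V) + 6) = -7 + ((-2*d + V*d) + 6) = -7 + (6 - 2*d + V*d) = -1 - 2*d + V*d)
S(F) = (-6 + 48*F)**2 (S(F) = (-5 + (-1 - 2*F + (10*5)*F))**2 = (-5 + (-1 - 2*F + 50*F))**2 = (-5 + (-1 + 48*F))**2 = (-6 + 48*F)**2)
-S(-74) = -36*(-1 + 8*(-74))**2 = -36*(-1 - 592)**2 = -36*(-593)**2 = -36*351649 = -1*12659364 = -12659364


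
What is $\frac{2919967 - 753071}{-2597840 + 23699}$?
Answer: $- \frac{2166896}{2574141} \approx -0.84179$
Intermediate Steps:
$\frac{2919967 - 753071}{-2597840 + 23699} = \frac{2166896}{-2574141} = 2166896 \left(- \frac{1}{2574141}\right) = - \frac{2166896}{2574141}$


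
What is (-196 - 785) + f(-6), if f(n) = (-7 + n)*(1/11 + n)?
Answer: -9946/11 ≈ -904.18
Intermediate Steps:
f(n) = (-7 + n)*(1/11 + n)
(-196 - 785) + f(-6) = (-196 - 785) + (-7/11 + (-6)**2 - 76/11*(-6)) = -981 + (-7/11 + 36 + 456/11) = -981 + 845/11 = -9946/11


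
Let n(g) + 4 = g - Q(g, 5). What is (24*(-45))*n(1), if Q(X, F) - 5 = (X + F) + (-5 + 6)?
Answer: 16200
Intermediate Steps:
Q(X, F) = 6 + F + X (Q(X, F) = 5 + ((X + F) + (-5 + 6)) = 5 + ((F + X) + 1) = 5 + (1 + F + X) = 6 + F + X)
n(g) = -15 (n(g) = -4 + (g - (6 + 5 + g)) = -4 + (g - (11 + g)) = -4 + (g + (-11 - g)) = -4 - 11 = -15)
(24*(-45))*n(1) = (24*(-45))*(-15) = -1080*(-15) = 16200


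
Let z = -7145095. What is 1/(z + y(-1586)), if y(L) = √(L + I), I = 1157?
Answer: -7145095/51052382559454 - I*√429/51052382559454 ≈ -1.3996e-7 - 4.0571e-13*I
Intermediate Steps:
y(L) = √(1157 + L) (y(L) = √(L + 1157) = √(1157 + L))
1/(z + y(-1586)) = 1/(-7145095 + √(1157 - 1586)) = 1/(-7145095 + √(-429)) = 1/(-7145095 + I*√429)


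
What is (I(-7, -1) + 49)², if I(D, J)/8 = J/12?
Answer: 21025/9 ≈ 2336.1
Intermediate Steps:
I(D, J) = 2*J/3 (I(D, J) = 8*(J/12) = 2*J/3)
(I(-7, -1) + 49)² = ((⅔)*(-1) + 49)² = (-⅔ + 49)² = (145/3)² = 21025/9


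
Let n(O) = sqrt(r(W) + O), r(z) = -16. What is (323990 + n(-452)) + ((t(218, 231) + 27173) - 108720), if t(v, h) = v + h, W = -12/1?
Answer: 242892 + 6*I*sqrt(13) ≈ 2.4289e+5 + 21.633*I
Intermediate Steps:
W = -12 (W = -12*1 = -12)
t(v, h) = h + v
n(O) = sqrt(-16 + O)
(323990 + n(-452)) + ((t(218, 231) + 27173) - 108720) = (323990 + sqrt(-16 - 452)) + (((231 + 218) + 27173) - 108720) = (323990 + sqrt(-468)) + ((449 + 27173) - 108720) = (323990 + 6*I*sqrt(13)) + (27622 - 108720) = (323990 + 6*I*sqrt(13)) - 81098 = 242892 + 6*I*sqrt(13)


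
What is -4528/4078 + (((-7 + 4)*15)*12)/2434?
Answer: -3305818/2481463 ≈ -1.3322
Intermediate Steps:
-4528/4078 + (((-7 + 4)*15)*12)/2434 = -4528*1/4078 + (-3*15*12)*(1/2434) = -2264/2039 - 45*12*(1/2434) = -2264/2039 - 540*1/2434 = -2264/2039 - 270/1217 = -3305818/2481463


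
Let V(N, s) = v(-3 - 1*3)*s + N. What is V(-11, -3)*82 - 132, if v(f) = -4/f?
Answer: -1198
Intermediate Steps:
V(N, s) = N + 2*s/3 (V(N, s) = (-4/(-3 - 1*3))*s + N = (-4/(-3 - 3))*s + N = (-4/(-6))*s + N = (-4*(-⅙))*s + N = 2*s/3 + N = N + 2*s/3)
V(-11, -3)*82 - 132 = (-11 + (⅔)*(-3))*82 - 132 = (-11 - 2)*82 - 132 = -13*82 - 132 = -1066 - 132 = -1198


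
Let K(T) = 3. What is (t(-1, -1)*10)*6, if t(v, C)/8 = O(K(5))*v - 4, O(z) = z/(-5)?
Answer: -1632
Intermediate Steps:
O(z) = -z/5 (O(z) = z*(-⅕) = -z/5)
t(v, C) = -32 - 24*v/5 (t(v, C) = 8*((-⅕*3)*v - 4) = 8*(-3*v/5 - 4) = 8*(-4 - 3*v/5) = -32 - 24*v/5)
(t(-1, -1)*10)*6 = ((-32 - 24/5*(-1))*10)*6 = ((-32 + 24/5)*10)*6 = -136/5*10*6 = -272*6 = -1632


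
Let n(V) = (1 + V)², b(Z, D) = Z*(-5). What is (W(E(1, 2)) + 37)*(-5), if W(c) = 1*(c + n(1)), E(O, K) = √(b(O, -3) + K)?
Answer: -205 - 5*I*√3 ≈ -205.0 - 8.6602*I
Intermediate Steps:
b(Z, D) = -5*Z
E(O, K) = √(K - 5*O) (E(O, K) = √(-5*O + K) = √(K - 5*O))
W(c) = 4 + c (W(c) = 1*(c + (1 + 1)²) = 1*(c + 2²) = 1*(c + 4) = 1*(4 + c) = 4 + c)
(W(E(1, 2)) + 37)*(-5) = ((4 + √(2 - 5*1)) + 37)*(-5) = ((4 + √(2 - 5)) + 37)*(-5) = ((4 + √(-3)) + 37)*(-5) = ((4 + I*√3) + 37)*(-5) = (41 + I*√3)*(-5) = -205 - 5*I*√3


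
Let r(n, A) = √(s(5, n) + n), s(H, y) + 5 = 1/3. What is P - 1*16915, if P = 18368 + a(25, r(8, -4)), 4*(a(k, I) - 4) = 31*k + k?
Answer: 1657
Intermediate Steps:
s(H, y) = -14/3 (s(H, y) = -5 + 1/3 = -5 + ⅓ = -14/3)
r(n, A) = √(-14/3 + n)
a(k, I) = 4 + 8*k (a(k, I) = 4 + (31*k + k)/4 = 4 + (32*k)/4 = 4 + 8*k)
P = 18572 (P = 18368 + (4 + 8*25) = 18368 + (4 + 200) = 18368 + 204 = 18572)
P - 1*16915 = 18572 - 1*16915 = 18572 - 16915 = 1657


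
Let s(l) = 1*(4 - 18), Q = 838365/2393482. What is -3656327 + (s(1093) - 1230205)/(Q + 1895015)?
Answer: -16583950951000057123/4535685130595 ≈ -3.6563e+6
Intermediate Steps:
Q = 838365/2393482 (Q = 838365*(1/2393482) = 838365/2393482 ≈ 0.35027)
s(l) = -14 (s(l) = 1*(-14) = -14)
-3656327 + (s(1093) - 1230205)/(Q + 1895015) = -3656327 + (-14 - 1230205)/(838365/2393482 + 1895015) = -3656327 - 1230219/4535685130595/2393482 = -3656327 - 1230219*2393482/4535685130595 = -3656327 - 2944507032558/4535685130595 = -16583950951000057123/4535685130595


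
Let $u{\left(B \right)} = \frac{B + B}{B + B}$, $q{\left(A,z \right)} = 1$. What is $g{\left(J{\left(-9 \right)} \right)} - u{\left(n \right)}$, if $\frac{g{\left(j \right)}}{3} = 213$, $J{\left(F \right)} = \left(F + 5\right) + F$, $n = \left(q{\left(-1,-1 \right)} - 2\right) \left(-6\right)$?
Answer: $638$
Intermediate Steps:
$n = 6$ ($n = \left(1 - 2\right) \left(-6\right) = \left(-1\right) \left(-6\right) = 6$)
$u{\left(B \right)} = 1$ ($u{\left(B \right)} = \frac{2 B}{2 B} = 2 B \frac{1}{2 B} = 1$)
$J{\left(F \right)} = 5 + 2 F$ ($J{\left(F \right)} = \left(5 + F\right) + F = 5 + 2 F$)
$g{\left(j \right)} = 639$ ($g{\left(j \right)} = 3 \cdot 213 = 639$)
$g{\left(J{\left(-9 \right)} \right)} - u{\left(n \right)} = 639 - 1 = 638$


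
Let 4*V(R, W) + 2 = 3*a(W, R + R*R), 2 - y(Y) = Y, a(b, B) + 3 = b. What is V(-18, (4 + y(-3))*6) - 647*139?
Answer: -359581/4 ≈ -89895.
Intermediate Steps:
a(b, B) = -3 + b
y(Y) = 2 - Y
V(R, W) = -11/4 + 3*W/4 (V(R, W) = -½ + (3*(-3 + W))/4 = -½ + (-9 + 3*W)/4 = -½ + (-9/4 + 3*W/4) = -11/4 + 3*W/4)
V(-18, (4 + y(-3))*6) - 647*139 = (-11/4 + 3*((4 + (2 - 1*(-3)))*6)/4) - 647*139 = (-11/4 + 3*((4 + (2 + 3))*6)/4) - 89933 = (-11/4 + 3*((4 + 5)*6)/4) - 89933 = (-11/4 + 3*(9*6)/4) - 89933 = (-11/4 + (¾)*54) - 89933 = (-11/4 + 81/2) - 89933 = 151/4 - 89933 = -359581/4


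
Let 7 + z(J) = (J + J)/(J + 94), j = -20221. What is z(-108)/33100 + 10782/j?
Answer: -2496996361/4685205700 ≈ -0.53295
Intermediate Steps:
z(J) = -7 + 2*J/(94 + J) (z(J) = -7 + (J + J)/(J + 94) = -7 + (2*J)/(94 + J) = -7 + 2*J/(94 + J))
z(-108)/33100 + 10782/j = ((-658 - 5*(-108))/(94 - 108))/33100 + 10782/(-20221) = ((-658 + 540)/(-14))*(1/33100) + 10782*(-1/20221) = -1/14*(-118)*(1/33100) - 10782/20221 = (59/7)*(1/33100) - 10782/20221 = 59/231700 - 10782/20221 = -2496996361/4685205700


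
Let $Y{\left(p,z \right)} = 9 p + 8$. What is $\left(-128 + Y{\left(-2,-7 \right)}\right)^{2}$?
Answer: $19044$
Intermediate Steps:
$Y{\left(p,z \right)} = 8 + 9 p$
$\left(-128 + Y{\left(-2,-7 \right)}\right)^{2} = \left(-128 + \left(8 + 9 \left(-2\right)\right)\right)^{2} = \left(-128 + \left(8 - 18\right)\right)^{2} = \left(-128 - 10\right)^{2} = \left(-138\right)^{2} = 19044$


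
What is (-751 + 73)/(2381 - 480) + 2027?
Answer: 3852649/1901 ≈ 2026.6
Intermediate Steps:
(-751 + 73)/(2381 - 480) + 2027 = -678/1901 + 2027 = 3852649/1901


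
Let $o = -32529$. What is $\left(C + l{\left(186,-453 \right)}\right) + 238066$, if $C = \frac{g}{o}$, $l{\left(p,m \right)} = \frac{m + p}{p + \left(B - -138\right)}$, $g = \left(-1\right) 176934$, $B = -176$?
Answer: $\frac{382045580087}{1604764} \approx 2.3807 \cdot 10^{5}$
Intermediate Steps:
$g = -176934$
$l{\left(p,m \right)} = \frac{m + p}{-38 + p}$ ($l{\left(p,m \right)} = \frac{m + p}{p - 38} = \frac{m + p}{-38 + p}$)
$C = \frac{58978}{10843}$ ($C = - \frac{176934}{-32529} = \left(-176934\right) \left(- \frac{1}{32529}\right) = \frac{58978}{10843} \approx 5.4393$)
$\left(C + l{\left(186,-453 \right)}\right) + 238066 = \left(\frac{58978}{10843} + \frac{-453 + 186}{-38 + 186}\right) + 238066 = \left(\frac{58978}{10843} + \frac{1}{148} \left(-267\right)\right) + 238066 = \left(\frac{58978}{10843} - \frac{267}{148}\right) + 238066 = \frac{5833663}{1604764} + 238066 = \frac{382045580087}{1604764}$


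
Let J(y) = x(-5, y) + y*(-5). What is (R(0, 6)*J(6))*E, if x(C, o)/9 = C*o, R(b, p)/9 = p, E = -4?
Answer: 64800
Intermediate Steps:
R(b, p) = 9*p
x(C, o) = 9*C*o (x(C, o) = 9*(C*o) = 9*C*o)
J(y) = -50*y (J(y) = 9*(-5)*y + y*(-5) = -45*y - 5*y = -50*y)
(R(0, 6)*J(6))*E = ((9*6)*(-50*6))*(-4) = (54*(-300))*(-4) = -16200*(-4) = 64800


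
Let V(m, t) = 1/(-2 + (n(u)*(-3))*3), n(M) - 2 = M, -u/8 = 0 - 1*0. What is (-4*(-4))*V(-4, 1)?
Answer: -⅘ ≈ -0.80000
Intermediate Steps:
u = 0 (u = -8*(0 - 1*0) = -8*(0 + 0) = -8*0 = 0)
n(M) = 2 + M
V(m, t) = -1/20 (V(m, t) = 1/(-2 + ((2 + 0)*(-3))*3) = 1/(-2 + (2*(-3))*3) = 1/(-2 - 6*3) = 1/(-2 - 18) = 1/(-20) = -1/20)
(-4*(-4))*V(-4, 1) = -4*(-4)*(-1/20) = 16*(-1/20) = -⅘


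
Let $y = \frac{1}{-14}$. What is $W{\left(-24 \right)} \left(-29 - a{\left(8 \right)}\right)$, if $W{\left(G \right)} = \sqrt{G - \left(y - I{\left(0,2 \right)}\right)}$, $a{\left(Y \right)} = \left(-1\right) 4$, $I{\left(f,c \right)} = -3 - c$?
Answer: $- \frac{225 i \sqrt{70}}{14} \approx - 134.46 i$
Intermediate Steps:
$y = - \frac{1}{14} \approx -0.071429$
$a{\left(Y \right)} = -4$
$W{\left(G \right)} = \sqrt{- \frac{69}{14} + G}$ ($W{\left(G \right)} = \sqrt{G - \frac{69}{14}} = \sqrt{- \frac{69}{14} + G}$)
$W{\left(-24 \right)} \left(-29 - a{\left(8 \right)}\right) = \frac{\sqrt{-966 + 196 \left(-24\right)}}{14} \left(-29 - -4\right) = \frac{\sqrt{-966 - 4704}}{14} \left(-29 + 4\right) = \frac{\sqrt{-5670}}{14} \left(-25\right) = \frac{9 i \sqrt{70}}{14} \left(-25\right) = - \frac{225 i \sqrt{70}}{14}$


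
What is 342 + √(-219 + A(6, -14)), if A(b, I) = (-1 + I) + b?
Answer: 342 + 2*I*√57 ≈ 342.0 + 15.1*I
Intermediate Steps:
A(b, I) = -1 + I + b
342 + √(-219 + A(6, -14)) = 342 + √(-219 + (-1 - 14 + 6)) = 342 + √(-219 - 9) = 342 + √(-228) = 342 + 2*I*√57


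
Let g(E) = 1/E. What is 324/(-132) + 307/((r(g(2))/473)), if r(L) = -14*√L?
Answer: -27/11 - 145211*√2/14 ≈ -14671.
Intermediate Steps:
324/(-132) + 307/((r(g(2))/473)) = 324/(-132) + 307/((-14*√2/2/473)) = 324*(-1/132) + 307/((-7*√2*(1/473))) = -27/11 + 307/((-7*√2*(1/473))) = -27/11 + 307/((-7*√2/473)) = -27/11 + 307*(-473*√2/14) = -27/11 - 145211*√2/14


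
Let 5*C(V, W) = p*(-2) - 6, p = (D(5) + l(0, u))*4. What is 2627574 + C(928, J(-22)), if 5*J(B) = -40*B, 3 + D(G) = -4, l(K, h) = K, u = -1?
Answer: 2627584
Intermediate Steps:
D(G) = -7 (D(G) = -3 - 4 = -7)
J(B) = -8*B (J(B) = (-40*B)/5 = -8*B)
p = -28 (p = (-7 + 0)*4 = -7*4 = -28)
C(V, W) = 10 (C(V, W) = (-28*(-2) - 6)/5 = (56 - 6)/5 = (1/5)*50 = 10)
2627574 + C(928, J(-22)) = 2627574 + 10 = 2627584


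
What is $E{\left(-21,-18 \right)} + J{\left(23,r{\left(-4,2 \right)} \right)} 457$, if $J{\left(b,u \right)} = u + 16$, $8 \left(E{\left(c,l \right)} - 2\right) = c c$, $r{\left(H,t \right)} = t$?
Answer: $\frac{66265}{8} \approx 8283.1$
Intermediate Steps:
$E{\left(c,l \right)} = 2 + \frac{c^{2}}{8}$ ($E{\left(c,l \right)} = 2 + \frac{c c}{8} = 2 + \frac{c^{2}}{8}$)
$J{\left(b,u \right)} = 16 + u$
$E{\left(-21,-18 \right)} + J{\left(23,r{\left(-4,2 \right)} \right)} 457 = \left(2 + \frac{\left(-21\right)^{2}}{8}\right) + \left(16 + 2\right) 457 = \left(2 + \frac{1}{8} \cdot 441\right) + 18 \cdot 457 = \left(2 + \frac{441}{8}\right) + 8226 = \frac{457}{8} + 8226 = \frac{66265}{8}$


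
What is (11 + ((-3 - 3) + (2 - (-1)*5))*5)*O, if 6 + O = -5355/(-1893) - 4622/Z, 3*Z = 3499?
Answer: -252015120/2207869 ≈ -114.14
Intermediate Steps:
Z = 3499/3 (Z = (⅓)*3499 = 3499/3 ≈ 1166.3)
O = -15750945/2207869 (O = -6 + (-5355/(-1893) - 4622/3499/3) = -6 + (-5355*(-1/1893) - 4622*3/3499) = -6 + (1785/631 - 13866/3499) = -6 - 2503731/2207869 = -15750945/2207869 ≈ -7.1340)
(11 + ((-3 - 3) + (2 - (-1)*5))*5)*O = (11 + ((-3 - 3) + (2 - (-1)*5))*5)*(-15750945/2207869) = (11 + (-6 + (2 - 1*(-5)))*5)*(-15750945/2207869) = (11 + (-6 + (2 + 5))*5)*(-15750945/2207869) = (11 + (-6 + 7)*5)*(-15750945/2207869) = (11 + 1*5)*(-15750945/2207869) = (11 + 5)*(-15750945/2207869) = 16*(-15750945/2207869) = -252015120/2207869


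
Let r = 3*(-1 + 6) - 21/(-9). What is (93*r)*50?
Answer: 80600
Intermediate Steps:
r = 52/3 (r = 3*5 - 21*(-1)/9 = 15 - 1*(-7/3) = 15 + 7/3 = 52/3 ≈ 17.333)
(93*r)*50 = (93*(52/3))*50 = 1612*50 = 80600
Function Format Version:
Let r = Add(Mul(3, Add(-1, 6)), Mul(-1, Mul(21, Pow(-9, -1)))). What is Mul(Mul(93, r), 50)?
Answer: 80600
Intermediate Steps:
r = Rational(52, 3) (r = Add(Mul(3, 5), Mul(-1, Mul(21, Rational(-1, 9)))) = Add(15, Mul(-1, Rational(-7, 3))) = Add(15, Rational(7, 3)) = Rational(52, 3) ≈ 17.333)
Mul(Mul(93, r), 50) = Mul(Mul(93, Rational(52, 3)), 50) = Mul(1612, 50) = 80600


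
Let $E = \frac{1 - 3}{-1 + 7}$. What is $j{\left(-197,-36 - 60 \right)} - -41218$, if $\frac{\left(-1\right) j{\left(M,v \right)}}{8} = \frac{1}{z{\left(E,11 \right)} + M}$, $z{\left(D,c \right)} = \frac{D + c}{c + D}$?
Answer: $\frac{2019684}{49} \approx 41218.0$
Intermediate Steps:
$E = - \frac{1}{3}$ ($E = - \frac{2}{6} = \left(-2\right) \frac{1}{6} = - \frac{1}{3} \approx -0.33333$)
$z{\left(D,c \right)} = 1$ ($z{\left(D,c \right)} = \frac{D + c}{D + c} = 1$)
$j{\left(M,v \right)} = - \frac{8}{1 + M}$
$j{\left(-197,-36 - 60 \right)} - -41218 = - \frac{8}{1 - 197} - -41218 = - \frac{8}{-196} + 41218 = \left(-8\right) \left(- \frac{1}{196}\right) + 41218 = \frac{2}{49} + 41218 = \frac{2019684}{49}$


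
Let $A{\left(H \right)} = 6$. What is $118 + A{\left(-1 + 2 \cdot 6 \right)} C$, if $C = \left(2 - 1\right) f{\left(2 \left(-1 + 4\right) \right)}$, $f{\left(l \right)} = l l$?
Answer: $334$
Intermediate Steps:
$f{\left(l \right)} = l^{2}$
$C = 36$ ($C = \left(2 - 1\right) \left(2 \left(-1 + 4\right)\right)^{2} = 1 \left(2 \cdot 3\right)^{2} = 1 \cdot 6^{2} = 1 \cdot 36 = 36$)
$118 + A{\left(-1 + 2 \cdot 6 \right)} C = 118 + 6 \cdot 36 = 118 + 216 = 334$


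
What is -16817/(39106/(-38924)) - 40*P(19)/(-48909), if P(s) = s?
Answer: 16007561492966/956317677 ≈ 16739.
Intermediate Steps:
-16817/(39106/(-38924)) - 40*P(19)/(-48909) = -16817/(39106/(-38924)) - 40*19/(-48909) = -16817/(39106*(-1/38924)) - 760*(-1/48909) = -16817/(-19553/19462) + 760/48909 = -16817*(-19462/19553) + 760/48909 = 327292454/19553 + 760/48909 = 16007561492966/956317677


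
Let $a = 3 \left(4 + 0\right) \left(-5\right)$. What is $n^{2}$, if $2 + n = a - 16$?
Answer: $6084$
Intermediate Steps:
$a = -60$ ($a = 3 \cdot 4 \left(-5\right) = 12 \left(-5\right) = -60$)
$n = -78$ ($n = -2 - 76 = -78$)
$n^{2} = \left(-78\right)^{2} = 6084$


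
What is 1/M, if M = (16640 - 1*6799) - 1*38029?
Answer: -1/28188 ≈ -3.5476e-5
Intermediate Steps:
M = -28188 (M = (16640 - 6799) - 38029 = 9841 - 38029 = -28188)
1/M = 1/(-28188) = -1/28188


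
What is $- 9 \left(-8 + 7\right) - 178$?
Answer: $-169$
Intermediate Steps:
$- 9 \left(-8 + 7\right) - 178 = \left(-9\right) \left(-1\right) - 178 = 9 - 178 = -169$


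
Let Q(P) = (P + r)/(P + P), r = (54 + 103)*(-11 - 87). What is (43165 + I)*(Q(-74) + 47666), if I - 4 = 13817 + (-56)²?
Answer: 106266055854/37 ≈ 2.8721e+9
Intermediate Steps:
r = -15386 (r = 157*(-98) = -15386)
I = 16957 (I = 4 + (13817 + (-56)²) = 4 + (13817 + 3136) = 4 + 16953 = 16957)
Q(P) = (-15386 + P)/(2*P) (Q(P) = (P - 15386)/(P + P) = (-15386 + P)/((2*P)) = (-15386 + P)*(1/(2*P)) = (-15386 + P)/(2*P))
(43165 + I)*(Q(-74) + 47666) = (43165 + 16957)*((½)*(-15386 - 74)/(-74) + 47666) = 60122*((½)*(-1/74)*(-15460) + 47666) = 60122*(3865/37 + 47666) = 60122*(1767507/37) = 106266055854/37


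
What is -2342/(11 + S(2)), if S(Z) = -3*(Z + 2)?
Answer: 2342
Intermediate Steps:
S(Z) = -6 - 3*Z (S(Z) = -3*(2 + Z) = -6 - 3*Z)
-2342/(11 + S(2)) = -2342/(11 + (-6 - 3*2)) = -2342/(11 + (-6 - 6)) = -2342/(11 - 12) = -2342/(-1) = -2342*(-1) = 2342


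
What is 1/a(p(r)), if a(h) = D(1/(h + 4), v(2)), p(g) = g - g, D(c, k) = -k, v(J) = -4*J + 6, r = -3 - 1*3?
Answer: ½ ≈ 0.50000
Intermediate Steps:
r = -6 (r = -3 - 3 = -6)
v(J) = 6 - 4*J
p(g) = 0
a(h) = 2 (a(h) = -(6 - 4*2) = -(6 - 8) = -1*(-2) = 2)
1/a(p(r)) = 1/2 = ½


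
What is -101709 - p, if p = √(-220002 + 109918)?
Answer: -101709 - 2*I*√27521 ≈ -1.0171e+5 - 331.79*I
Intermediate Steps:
p = 2*I*√27521 (p = √(-110084) = 2*I*√27521 ≈ 331.79*I)
-101709 - p = -101709 - 2*I*√27521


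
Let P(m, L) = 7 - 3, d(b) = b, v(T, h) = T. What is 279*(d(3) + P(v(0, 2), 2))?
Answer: 1953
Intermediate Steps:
P(m, L) = 4
279*(d(3) + P(v(0, 2), 2)) = 279*(3 + 4) = 279*7 = 1953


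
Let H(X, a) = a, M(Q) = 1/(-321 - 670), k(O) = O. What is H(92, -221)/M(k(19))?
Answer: 219011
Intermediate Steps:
M(Q) = -1/991 (M(Q) = 1/(-991) = -1/991)
H(92, -221)/M(k(19)) = -221/(-1/991) = -221*(-991) = 219011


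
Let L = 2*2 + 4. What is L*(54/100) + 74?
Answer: 1958/25 ≈ 78.320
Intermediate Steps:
L = 8 (L = 4 + 4 = 8)
L*(54/100) + 74 = 8*(54/100) + 74 = 8*(54*(1/100)) + 74 = 8*(27/50) + 74 = 108/25 + 74 = 1958/25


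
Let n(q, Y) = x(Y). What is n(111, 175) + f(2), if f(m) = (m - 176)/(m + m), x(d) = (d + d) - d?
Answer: 263/2 ≈ 131.50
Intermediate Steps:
x(d) = d (x(d) = 2*d - d = d)
n(q, Y) = Y
f(m) = (-176 + m)/(2*m) (f(m) = (-176 + m)/((2*m)) = (-176 + m)*(1/(2*m)) = (-176 + m)/(2*m))
n(111, 175) + f(2) = 175 + (½)*(-176 + 2)/2 = 175 + (½)*(½)*(-174) = 175 - 87/2 = 263/2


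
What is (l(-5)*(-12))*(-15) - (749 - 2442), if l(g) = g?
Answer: 793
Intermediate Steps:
(l(-5)*(-12))*(-15) - (749 - 2442) = -5*(-12)*(-15) - (749 - 2442) = 60*(-15) - 1*(-1693) = -900 + 1693 = 793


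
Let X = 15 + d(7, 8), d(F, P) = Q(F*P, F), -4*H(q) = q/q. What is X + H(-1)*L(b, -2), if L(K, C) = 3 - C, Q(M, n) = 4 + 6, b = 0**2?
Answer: 95/4 ≈ 23.750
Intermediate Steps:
b = 0
H(q) = -1/4 (H(q) = -q/(4*q) = -1/4*1 = -1/4)
Q(M, n) = 10
d(F, P) = 10
X = 25 (X = 15 + 10 = 25)
X + H(-1)*L(b, -2) = 25 - (3 - 1*(-2))/4 = 25 - (3 + 2)/4 = 25 - 1/4*5 = 25 - 5/4 = 95/4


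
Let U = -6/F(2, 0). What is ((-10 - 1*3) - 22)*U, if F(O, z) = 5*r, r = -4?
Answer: -21/2 ≈ -10.500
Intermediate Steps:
F(O, z) = -20 (F(O, z) = 5*(-4) = -20)
U = 3/10 (U = -6/(-20) = -6*(-1/20) = 3/10 ≈ 0.30000)
((-10 - 1*3) - 22)*U = ((-10 - 1*3) - 22)*(3/10) = ((-10 - 3) - 22)*(3/10) = (-13 - 22)*(3/10) = -35*3/10 = -21/2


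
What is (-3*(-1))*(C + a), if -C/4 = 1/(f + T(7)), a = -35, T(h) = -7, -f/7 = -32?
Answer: -22797/217 ≈ -105.06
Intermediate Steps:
f = 224 (f = -7*(-32) = 224)
C = -4/217 (C = -4/(224 - 7) = -4/217 ≈ -0.018433)
(-3*(-1))*(C + a) = (-3*(-1))*(-4/217 - 35) = 3*(-7599/217) = -22797/217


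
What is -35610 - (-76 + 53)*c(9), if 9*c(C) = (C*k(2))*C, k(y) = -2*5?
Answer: -37680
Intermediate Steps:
k(y) = -10
c(C) = -10*C**2/9 (c(C) = ((C*(-10))*C)/9 = ((-10*C)*C)/9 = (-10*C**2)/9 = -10*C**2/9)
-35610 - (-76 + 53)*c(9) = -35610 - (-76 + 53)*(-10/9*9**2) = -35610 - (-23)*(-10/9*81) = -35610 - (-23)*(-90) = -35610 - 1*2070 = -35610 - 2070 = -37680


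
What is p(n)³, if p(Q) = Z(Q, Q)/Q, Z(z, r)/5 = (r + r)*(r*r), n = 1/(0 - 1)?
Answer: 1000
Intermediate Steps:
n = -1 (n = 1/(-1) = -1)
Z(z, r) = 10*r³ (Z(z, r) = 5*((r + r)*(r*r)) = 5*((2*r)*r²) = 5*(2*r³) = 10*r³)
p(Q) = 10*Q² (p(Q) = (10*Q³)/Q = 10*Q²)
p(n)³ = (10*(-1)²)³ = (10*1)³ = 10³ = 1000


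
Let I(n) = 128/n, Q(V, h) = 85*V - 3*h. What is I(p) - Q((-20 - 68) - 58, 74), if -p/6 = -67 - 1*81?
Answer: 1402168/111 ≈ 12632.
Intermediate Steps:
p = 888 (p = -6*(-67 - 1*81) = -6*(-67 - 81) = -6*(-148) = 888)
Q(V, h) = -3*h + 85*V
I(p) - Q((-20 - 68) - 58, 74) = 128/888 - (-3*74 + 85*((-20 - 68) - 58)) = 128*(1/888) - (-222 + 85*(-88 - 58)) = 16/111 - (-222 + 85*(-146)) = 16/111 - (-222 - 12410) = 16/111 - 1*(-12632) = 16/111 + 12632 = 1402168/111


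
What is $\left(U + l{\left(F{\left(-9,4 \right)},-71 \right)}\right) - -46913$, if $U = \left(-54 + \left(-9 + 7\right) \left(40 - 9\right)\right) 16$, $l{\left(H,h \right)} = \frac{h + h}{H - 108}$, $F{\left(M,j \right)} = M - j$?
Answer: $\frac{5452039}{121} \approx 45058.0$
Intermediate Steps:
$l{\left(H,h \right)} = \frac{2 h}{-108 + H}$
$U = -1856$ ($U = \left(-54 - 62\right) 16 = \left(-116\right) 16 = -1856$)
$\left(U + l{\left(F{\left(-9,4 \right)},-71 \right)}\right) - -46913 = \left(-1856 + 2 \left(-71\right) \frac{1}{-108 - 13}\right) - -46913 = \left(-1856 + 2 \left(-71\right) \frac{1}{-108 - 13}\right) + 46913 = \left(-1856 + 2 \left(-71\right) \frac{1}{-121}\right) + 46913 = \left(-1856 + 2 \left(-71\right) \left(- \frac{1}{121}\right)\right) + 46913 = \left(-1856 + \frac{142}{121}\right) + 46913 = - \frac{224434}{121} + 46913 = \frac{5452039}{121}$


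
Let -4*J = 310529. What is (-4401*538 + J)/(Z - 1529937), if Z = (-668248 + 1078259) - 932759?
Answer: 9781481/8210740 ≈ 1.1913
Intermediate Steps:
J = -310529/4 (J = -¼*310529 = -310529/4 ≈ -77632.)
Z = -522748 (Z = 410011 - 932759 = -522748)
(-4401*538 + J)/(Z - 1529937) = (-4401*538 - 310529/4)/(-522748 - 1529937) = (-2367738 - 310529/4)/(-2052685) = -9781481/4*(-1/2052685) = 9781481/8210740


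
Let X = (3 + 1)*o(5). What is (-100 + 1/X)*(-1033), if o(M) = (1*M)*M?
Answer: 10328967/100 ≈ 1.0329e+5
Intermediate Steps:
o(M) = M² (o(M) = M*M = M²)
X = 100 (X = (3 + 1)*5² = 4*25 = 100)
(-100 + 1/X)*(-1033) = (-100 + 1/100)*(-1033) = -9999/100*(-1033) = 10328967/100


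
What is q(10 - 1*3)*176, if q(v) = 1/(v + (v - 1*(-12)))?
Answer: 88/13 ≈ 6.7692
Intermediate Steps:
q(v) = 1/(12 + 2*v) (q(v) = 1/(v + (v + 12)) = 1/(v + (12 + v)) = 1/(12 + 2*v))
q(10 - 1*3)*176 = (1/(2*(6 + (10 - 1*3))))*176 = (1/(2*(6 + (10 - 3))))*176 = (1/(2*(6 + 7)))*176 = ((½)/13)*176 = ((½)*(1/13))*176 = (1/26)*176 = 88/13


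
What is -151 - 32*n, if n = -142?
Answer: 4393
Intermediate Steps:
-151 - 32*n = -151 - 32*(-142) = -151 + 4544 = 4393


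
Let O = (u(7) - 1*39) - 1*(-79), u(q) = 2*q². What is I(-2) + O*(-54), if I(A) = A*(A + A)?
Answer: -7444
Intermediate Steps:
I(A) = 2*A² (I(A) = A*(2*A) = 2*A²)
O = 138 (O = (2*7² - 1*39) - 1*(-79) = (2*49 - 39) + 79 = (98 - 39) + 79 = 59 + 79 = 138)
I(-2) + O*(-54) = 2*(-2)² + 138*(-54) = 2*4 - 7452 = 8 - 7452 = -7444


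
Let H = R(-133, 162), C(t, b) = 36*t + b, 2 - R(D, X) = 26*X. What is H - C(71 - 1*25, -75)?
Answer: -5791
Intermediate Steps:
R(D, X) = 2 - 26*X
C(t, b) = b + 36*t
H = -4210 (H = 2 - 26*162 = 2 - 4212 = -4210)
H - C(71 - 1*25, -75) = -4210 - (-75 + 36*(71 - 1*25)) = -4210 - (-75 + 36*(71 - 25)) = -4210 - (-75 + 36*46) = -4210 - (-75 + 1656) = -4210 - 1*1581 = -4210 - 1581 = -5791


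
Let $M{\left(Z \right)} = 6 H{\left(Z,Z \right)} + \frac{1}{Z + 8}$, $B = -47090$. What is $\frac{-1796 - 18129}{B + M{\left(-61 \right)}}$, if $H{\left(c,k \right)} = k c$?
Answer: $\frac{1056025}{1312493} \approx 0.80459$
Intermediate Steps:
$H{\left(c,k \right)} = c k$
$M{\left(Z \right)} = \frac{1}{8 + Z} + 6 Z^{2}$ ($M{\left(Z \right)} = 6 Z Z + \frac{1}{Z + 8} = 6 Z^{2} + \frac{1}{8 + Z} = \frac{1}{8 + Z} + 6 Z^{2}$)
$\frac{-1796 - 18129}{B + M{\left(-61 \right)}} = \frac{-1796 - 18129}{-47090 + \frac{1 + 6 \left(-61\right)^{3} + 48 \left(-61\right)^{2}}{8 - 61}} = - \frac{19925}{-47090 + \frac{1 + 6 \left(-226981\right) + 48 \cdot 3721}{-53}} = - \frac{19925}{-47090 - \frac{1 - 1361886 + 178608}{53}} = - \frac{19925}{-47090 - - \frac{1183277}{53}} = - \frac{19925}{-47090 + \frac{1183277}{53}} = - \frac{19925}{- \frac{1312493}{53}} = \left(-19925\right) \left(- \frac{53}{1312493}\right) = \frac{1056025}{1312493}$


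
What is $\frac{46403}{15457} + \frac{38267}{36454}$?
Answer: $\frac{2283067981}{563469478} \approx 4.0518$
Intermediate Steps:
$\frac{46403}{15457} + \frac{38267}{36454} = \frac{2283067981}{563469478}$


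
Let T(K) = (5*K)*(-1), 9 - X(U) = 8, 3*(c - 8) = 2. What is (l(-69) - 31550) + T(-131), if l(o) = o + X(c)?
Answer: -30963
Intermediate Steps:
c = 26/3 (c = 8 + (1/3)*2 = 8 + 2/3 = 26/3 ≈ 8.6667)
X(U) = 1 (X(U) = 9 - 1*8 = 9 - 8 = 1)
T(K) = -5*K
l(o) = 1 + o (l(o) = o + 1 = 1 + o)
(l(-69) - 31550) + T(-131) = ((1 - 69) - 31550) - 5*(-131) = (-68 - 31550) + 655 = -31618 + 655 = -30963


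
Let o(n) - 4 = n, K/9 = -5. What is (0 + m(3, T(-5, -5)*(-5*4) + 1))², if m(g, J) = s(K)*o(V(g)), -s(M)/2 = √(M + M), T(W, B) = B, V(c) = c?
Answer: -17640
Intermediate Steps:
K = -45 (K = 9*(-5) = -45)
o(n) = 4 + n
s(M) = -2*√2*√M (s(M) = -2*√(M + M) = -2*√2*√M)
m(g, J) = -6*I*√10*(4 + g) (m(g, J) = (-2*√2*√(-45))*(4 + g) = (-2*√2*3*I*√5)*(4 + g) = (-6*I*√10)*(4 + g) = -6*I*√10*(4 + g))
(0 + m(3, T(-5, -5)*(-5*4) + 1))² = (0 + 6*I*√10*(-4 - 1*3))² = (0 + 6*I*√10*(-4 - 3))² = (0 + 6*I*√10*(-7))² = (0 - 42*I*√10)² = (-42*I*√10)² = -17640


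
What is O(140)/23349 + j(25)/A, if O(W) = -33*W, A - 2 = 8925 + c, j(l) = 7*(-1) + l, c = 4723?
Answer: -3480151/17706325 ≈ -0.19655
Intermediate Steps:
j(l) = -7 + l
A = 13650 (A = 2 + (8925 + 4723) = 2 + 13648 = 13650)
O(140)/23349 + j(25)/A = -33*140/23349 + (-7 + 25)/13650 = -4620*1/23349 + 18*(1/13650) = -1540/7783 + 3/2275 = -3480151/17706325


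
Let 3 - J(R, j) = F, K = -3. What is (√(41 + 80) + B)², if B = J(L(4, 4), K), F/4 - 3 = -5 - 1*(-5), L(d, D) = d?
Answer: 4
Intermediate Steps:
F = 12 (F = 12 + 4*(-5 - 1*(-5)) = 12 + 4*(-5 + 5) = 12 + 4*0 = 12 + 0 = 12)
J(R, j) = -9 (J(R, j) = 3 - 1*12 = 3 - 12 = -9)
B = -9
(√(41 + 80) + B)² = (√(41 + 80) - 9)² = (√121 - 9)² = (11 - 9)² = 2² = 4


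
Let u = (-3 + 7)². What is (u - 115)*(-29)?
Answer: 2871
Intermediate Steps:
u = 16 (u = 4² = 16)
(u - 115)*(-29) = (16 - 115)*(-29) = -99*(-29) = 2871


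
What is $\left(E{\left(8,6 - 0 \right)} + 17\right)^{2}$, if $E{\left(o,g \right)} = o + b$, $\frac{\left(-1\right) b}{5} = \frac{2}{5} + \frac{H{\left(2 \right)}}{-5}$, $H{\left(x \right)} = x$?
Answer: $625$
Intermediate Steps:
$b = 0$ ($b = - 5 \left(\frac{2}{5} + \frac{2}{-5}\right) = - 5 \left(2 \cdot \frac{1}{5} + 2 \left(- \frac{1}{5}\right)\right) = - 5 \left(\frac{2}{5} - \frac{2}{5}\right) = \left(-5\right) 0 = 0$)
$E{\left(o,g \right)} = o$ ($E{\left(o,g \right)} = o + 0 = o$)
$\left(E{\left(8,6 - 0 \right)} + 17\right)^{2} = \left(8 + 17\right)^{2} = 25^{2} = 625$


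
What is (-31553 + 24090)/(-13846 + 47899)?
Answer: -7463/34053 ≈ -0.21916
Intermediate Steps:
(-31553 + 24090)/(-13846 + 47899) = -7463/34053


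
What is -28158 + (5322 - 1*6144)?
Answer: -28980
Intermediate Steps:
-28158 + (5322 - 1*6144) = -28158 + (5322 - 6144) = -28158 - 822 = -28980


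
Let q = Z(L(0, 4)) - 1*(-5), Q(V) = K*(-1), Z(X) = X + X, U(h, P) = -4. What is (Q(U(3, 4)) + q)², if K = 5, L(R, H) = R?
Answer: 0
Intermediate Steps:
Z(X) = 2*X
Q(V) = -5 (Q(V) = 5*(-1) = -5)
q = 5 (q = 2*0 - 1*(-5) = 0 + 5 = 5)
(Q(U(3, 4)) + q)² = (-5 + 5)² = 0² = 0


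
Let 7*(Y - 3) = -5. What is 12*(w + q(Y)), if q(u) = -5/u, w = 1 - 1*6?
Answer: -345/4 ≈ -86.250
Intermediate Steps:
w = -5 (w = 1 - 6 = -5)
Y = 16/7 (Y = 3 + (⅐)*(-5) = 3 - 5/7 = 16/7 ≈ 2.2857)
12*(w + q(Y)) = 12*(-5 - 5/16/7) = 12*(-5 - 5*7/16) = 12*(-5 - 35/16) = 12*(-115/16) = -345/4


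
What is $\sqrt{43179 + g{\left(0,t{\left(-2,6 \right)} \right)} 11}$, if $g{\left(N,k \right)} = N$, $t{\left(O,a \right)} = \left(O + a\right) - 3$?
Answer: $\sqrt{43179} \approx 207.8$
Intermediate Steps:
$t{\left(O,a \right)} = -3 + O + a$
$\sqrt{43179 + g{\left(0,t{\left(-2,6 \right)} \right)} 11} = \sqrt{43179 + 0 \cdot 11} = \sqrt{43179 + 0} = \sqrt{43179}$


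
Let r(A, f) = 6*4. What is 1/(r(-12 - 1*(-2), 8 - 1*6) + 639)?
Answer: 1/663 ≈ 0.0015083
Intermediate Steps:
r(A, f) = 24
1/(r(-12 - 1*(-2), 8 - 1*6) + 639) = 1/(24 + 639) = 1/663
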